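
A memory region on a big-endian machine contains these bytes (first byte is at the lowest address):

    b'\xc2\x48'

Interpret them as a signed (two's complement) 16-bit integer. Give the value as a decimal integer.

In big-endian order the high byte comes first in memory.
The bytes are already most-significant first: 0xC248.
Top bit is set, so as a signed 16-bit value this is 0xC248 − 2^16 = -15800.

-15800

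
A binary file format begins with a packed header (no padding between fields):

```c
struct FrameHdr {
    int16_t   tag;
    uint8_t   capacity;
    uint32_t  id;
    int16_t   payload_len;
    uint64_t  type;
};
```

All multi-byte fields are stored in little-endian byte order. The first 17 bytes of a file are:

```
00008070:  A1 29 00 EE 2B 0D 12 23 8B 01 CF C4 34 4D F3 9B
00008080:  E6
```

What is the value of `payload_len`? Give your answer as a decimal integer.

-29917

`payload_len` follows `tag` (2 B), `capacity` (1 B), `id` (4 B), so it starts at offset 2 + 1 + 4 = 7 and occupies 2 bytes.
Bytes at offsets 7..8: 23 8B.
Little-endian stores the least-significant byte at the lowest address.
Reassemble most-significant byte first: 8B 23 → 0x8B23.
Top bit is set, so as a signed 16-bit value this is 0x8B23 − 2^16 = -29917.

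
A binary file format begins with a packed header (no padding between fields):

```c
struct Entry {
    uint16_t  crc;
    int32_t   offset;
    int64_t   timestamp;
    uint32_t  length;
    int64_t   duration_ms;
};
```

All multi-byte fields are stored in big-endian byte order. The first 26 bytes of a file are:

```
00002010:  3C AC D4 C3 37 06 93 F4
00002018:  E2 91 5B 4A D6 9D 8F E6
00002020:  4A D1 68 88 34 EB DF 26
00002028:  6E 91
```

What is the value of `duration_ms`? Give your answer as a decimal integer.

7532328564442951313

`duration_ms` follows `crc` (2 B), `offset` (4 B), `timestamp` (8 B), `length` (4 B), so it starts at offset 2 + 4 + 8 + 4 = 18 and occupies 8 bytes.
Bytes at offsets 18..25: 68 88 34 EB DF 26 6E 91.
Big-endian: lowest address holds the most-significant byte.
The bytes are already most-significant first: 0x688834EBDF266E91.
0x688834EBDF266E91 = 7532328564442951313.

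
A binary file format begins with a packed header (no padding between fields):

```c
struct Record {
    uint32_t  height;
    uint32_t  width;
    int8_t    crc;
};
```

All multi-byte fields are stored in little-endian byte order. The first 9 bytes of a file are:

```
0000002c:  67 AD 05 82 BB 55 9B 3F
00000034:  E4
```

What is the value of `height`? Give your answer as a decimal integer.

2181410151

`height` is the first field, at byte offset 0, occupying 4 bytes.
Bytes at offsets 0..3: 67 AD 05 82.
Little-endian: lowest address holds the least-significant byte.
Reassemble most-significant byte first: 82 05 AD 67 → 0x8205AD67.
0x8205AD67 = 2181410151.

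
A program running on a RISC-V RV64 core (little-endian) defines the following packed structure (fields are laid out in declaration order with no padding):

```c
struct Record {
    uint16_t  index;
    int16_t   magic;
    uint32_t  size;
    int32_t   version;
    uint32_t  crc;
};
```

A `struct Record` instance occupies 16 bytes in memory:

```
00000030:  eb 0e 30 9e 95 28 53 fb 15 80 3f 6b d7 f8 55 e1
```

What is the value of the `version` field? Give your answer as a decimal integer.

`version` follows `index` (2 B), `magic` (2 B), `size` (4 B), so it starts at offset 2 + 2 + 4 = 8 and occupies 4 bytes.
Bytes at offsets 8..11: 15 80 3F 6B.
Little-endian: lowest address holds the least-significant byte.
Reassemble most-significant byte first: 6B 3F 80 15 → 0x6B3F8015.
0x6B3F8015 = 1799323669.

1799323669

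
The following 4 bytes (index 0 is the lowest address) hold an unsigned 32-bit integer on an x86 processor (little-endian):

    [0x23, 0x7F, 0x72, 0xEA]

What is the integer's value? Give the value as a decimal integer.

Little-endian: lowest address holds the least-significant byte.
Reassemble most-significant byte first: EA 72 7F 23 → 0xEA727F23.
0xEA727F23 = 3933372195.

3933372195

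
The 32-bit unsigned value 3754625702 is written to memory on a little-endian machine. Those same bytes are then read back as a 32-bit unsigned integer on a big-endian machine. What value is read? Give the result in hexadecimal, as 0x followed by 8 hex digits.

3754625702 in 32-bit hexadecimal is 0xDFCB0AA6.
Stored little-endian, the bytes at ascending addresses are A6 0A CB DF.
Read back as big-endian, the last byte is least significant, giving 0xA60ACBDF.

0xA60ACBDF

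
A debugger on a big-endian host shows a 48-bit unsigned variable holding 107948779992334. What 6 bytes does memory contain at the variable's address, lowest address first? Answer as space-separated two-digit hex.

107948779992334 in hexadecimal, padded to 48 bits, is 0x622DC8AF750E.
Split into bytes (most-significant first): 62 2D C8 AF 75 0E.
Big-endian: lowest address holds the most-significant byte.
So the memory order matches the most-significant-first order: 62 2D C8 AF 75 0E.

62 2D C8 AF 75 0E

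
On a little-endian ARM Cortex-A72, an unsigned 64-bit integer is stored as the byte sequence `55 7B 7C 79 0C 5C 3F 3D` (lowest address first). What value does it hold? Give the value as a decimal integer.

4413347368493939541

Little-endian: lowest address holds the least-significant byte.
Reassemble most-significant byte first: 3D 3F 5C 0C 79 7C 7B 55 → 0x3D3F5C0C797C7B55.
0x3D3F5C0C797C7B55 = 4413347368493939541.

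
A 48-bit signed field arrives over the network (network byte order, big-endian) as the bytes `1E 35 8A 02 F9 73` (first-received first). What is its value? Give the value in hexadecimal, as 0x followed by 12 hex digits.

In big-endian order the high byte comes first in memory.
The bytes are already most-significant first: 0x1E358A02F973.

0x1E358A02F973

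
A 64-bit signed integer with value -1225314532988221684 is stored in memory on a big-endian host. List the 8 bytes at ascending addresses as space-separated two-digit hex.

Two's complement of -1225314532988221684 in 64 bits: 1225314532988221684 = 0x1101311364E2F8F4; invert → 0xEEFECEEC9B1D070B; add 1 → 0xEEFECEEC9B1D070C.
Split into bytes (most-significant first): EE FE CE EC 9B 1D 07 0C.
Big-endian: lowest address holds the most-significant byte.
So the memory order matches the most-significant-first order: EE FE CE EC 9B 1D 07 0C.

EE FE CE EC 9B 1D 07 0C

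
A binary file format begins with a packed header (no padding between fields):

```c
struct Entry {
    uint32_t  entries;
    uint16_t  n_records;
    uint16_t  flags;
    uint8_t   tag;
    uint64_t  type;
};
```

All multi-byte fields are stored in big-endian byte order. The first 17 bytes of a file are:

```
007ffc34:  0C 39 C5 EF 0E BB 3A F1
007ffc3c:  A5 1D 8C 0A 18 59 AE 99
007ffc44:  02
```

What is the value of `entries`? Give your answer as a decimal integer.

`entries` is the first field, at byte offset 0, occupying 4 bytes.
Bytes at offsets 0..3: 0C 39 C5 EF.
Big-endian stores the most-significant byte at the lowest address.
The bytes are already most-significant first: 0x0C39C5EF.
0x0C39C5EF = 205112815.

205112815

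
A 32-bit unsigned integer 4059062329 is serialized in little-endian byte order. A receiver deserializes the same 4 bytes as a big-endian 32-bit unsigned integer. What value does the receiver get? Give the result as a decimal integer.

4059062329 in 32-bit hexadecimal is 0xF1F06039.
Stored little-endian, the bytes at ascending addresses are 39 60 F0 F1.
Read back as big-endian, the last byte is least significant, giving 0x3960F0F1.
0x3960F0F1 = 962654449.

962654449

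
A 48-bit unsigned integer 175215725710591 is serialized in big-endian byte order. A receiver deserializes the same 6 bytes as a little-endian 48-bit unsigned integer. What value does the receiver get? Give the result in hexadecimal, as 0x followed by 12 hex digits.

175215725710591 in 48-bit hexadecimal is 0x9F5B97170CFF.
Stored big-endian, the bytes at ascending addresses are 9F 5B 97 17 0C FF.
Read back as little-endian, the first byte is least significant, giving 0xFF0C17975B9F.

0xFF0C17975B9F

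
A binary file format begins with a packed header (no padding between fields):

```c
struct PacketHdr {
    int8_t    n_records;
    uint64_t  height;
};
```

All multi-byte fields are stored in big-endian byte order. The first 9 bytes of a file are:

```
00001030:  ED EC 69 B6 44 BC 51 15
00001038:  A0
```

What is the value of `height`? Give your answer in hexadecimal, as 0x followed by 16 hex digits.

`height` follows `n_records` (1 byte), so it starts at byte offset 1 and occupies 8 bytes.
Bytes at offsets 1..8: EC 69 B6 44 BC 51 15 A0.
Big-endian stores the most-significant byte at the lowest address.
The bytes are already most-significant first: 0xEC69B644BC5115A0.

0xEC69B644BC5115A0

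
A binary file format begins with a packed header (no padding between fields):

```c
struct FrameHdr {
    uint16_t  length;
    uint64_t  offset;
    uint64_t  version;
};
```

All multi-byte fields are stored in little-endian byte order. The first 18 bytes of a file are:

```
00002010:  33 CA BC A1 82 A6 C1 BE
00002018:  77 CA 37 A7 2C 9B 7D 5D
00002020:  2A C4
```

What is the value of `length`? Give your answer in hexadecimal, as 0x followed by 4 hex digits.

`length` is the first field, at byte offset 0, occupying 2 bytes.
Bytes at offsets 0..1: 33 CA.
In little-endian order the low byte comes first in memory.
Reassemble most-significant byte first: CA 33 → 0xCA33.

0xCA33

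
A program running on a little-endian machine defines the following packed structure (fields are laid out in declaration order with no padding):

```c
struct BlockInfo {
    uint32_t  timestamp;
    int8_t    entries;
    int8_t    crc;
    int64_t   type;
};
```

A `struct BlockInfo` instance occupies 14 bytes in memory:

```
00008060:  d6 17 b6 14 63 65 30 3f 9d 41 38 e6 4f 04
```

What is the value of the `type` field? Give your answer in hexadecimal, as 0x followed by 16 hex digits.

0x044FE638419D3F30

`type` follows `timestamp` (4 B), `entries` (1 B), `crc` (1 B), so it starts at offset 4 + 1 + 1 = 6 and occupies 8 bytes.
Bytes at offsets 6..13: 30 3F 9D 41 38 E6 4F 04.
Little-endian: lowest address holds the least-significant byte.
Reassemble most-significant byte first: 04 4F E6 38 41 9D 3F 30 → 0x044FE638419D3F30.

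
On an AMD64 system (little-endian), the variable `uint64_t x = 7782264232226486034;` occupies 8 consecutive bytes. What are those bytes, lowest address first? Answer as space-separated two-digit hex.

12 77 16 46 16 28 00 6C

7782264232226486034 in hexadecimal, padded to 64 bits, is 0x6C00281646167712.
Split into bytes (most-significant first): 6C 00 28 16 46 16 77 12.
Little-endian: lowest address holds the least-significant byte.
So at ascending addresses the bytes are 12 77 16 46 16 28 00 6C.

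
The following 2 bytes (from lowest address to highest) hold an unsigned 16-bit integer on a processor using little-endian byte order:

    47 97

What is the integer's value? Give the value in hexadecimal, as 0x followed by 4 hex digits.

Little-endian stores the least-significant byte at the lowest address.
Reassemble most-significant byte first: 97 47 → 0x9747.

0x9747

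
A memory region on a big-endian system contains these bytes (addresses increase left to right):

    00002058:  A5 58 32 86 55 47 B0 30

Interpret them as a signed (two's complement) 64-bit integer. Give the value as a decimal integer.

-6532415706963136464

Big-endian stores the most-significant byte at the lowest address.
The bytes are already most-significant first: 0xA55832865547B030.
Top bit is set, so as a signed 64-bit value this is 0xA55832865547B030 − 2^64 = -6532415706963136464.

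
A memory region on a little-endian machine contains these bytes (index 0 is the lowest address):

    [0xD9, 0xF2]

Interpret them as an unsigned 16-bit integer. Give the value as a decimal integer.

In little-endian order the low byte comes first in memory.
Reassemble most-significant byte first: F2 D9 → 0xF2D9.
0xF2D9 = 62169.

62169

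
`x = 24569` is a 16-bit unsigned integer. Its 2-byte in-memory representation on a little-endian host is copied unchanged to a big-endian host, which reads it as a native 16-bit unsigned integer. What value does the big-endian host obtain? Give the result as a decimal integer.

63839

24569 in 16-bit hexadecimal is 0x5FF9.
Stored little-endian, the bytes at ascending addresses are F9 5F.
Read back as big-endian, the last byte is least significant, giving 0xF95F.
0xF95F = 63839.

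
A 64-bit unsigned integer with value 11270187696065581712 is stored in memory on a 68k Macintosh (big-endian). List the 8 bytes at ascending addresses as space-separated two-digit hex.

9C 67 BF FF 5F F7 92 90

11270187696065581712 in hexadecimal, padded to 64 bits, is 0x9C67BFFF5FF79290.
Split into bytes (most-significant first): 9C 67 BF FF 5F F7 92 90.
Big-endian stores the most-significant byte at the lowest address.
So the memory order matches the most-significant-first order: 9C 67 BF FF 5F F7 92 90.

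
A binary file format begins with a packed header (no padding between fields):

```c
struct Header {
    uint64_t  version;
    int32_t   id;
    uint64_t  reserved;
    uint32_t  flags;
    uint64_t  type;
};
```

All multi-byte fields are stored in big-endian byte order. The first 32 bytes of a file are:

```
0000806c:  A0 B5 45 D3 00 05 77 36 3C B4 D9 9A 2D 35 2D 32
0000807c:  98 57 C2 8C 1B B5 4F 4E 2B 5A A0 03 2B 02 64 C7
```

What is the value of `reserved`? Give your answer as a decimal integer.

3257559600799924876

`reserved` follows `version` (8 B), `id` (4 B), so it starts at offset 8 + 4 = 12 and occupies 8 bytes.
Bytes at offsets 12..19: 2D 35 2D 32 98 57 C2 8C.
In big-endian order the high byte comes first in memory.
The bytes are already most-significant first: 0x2D352D329857C28C.
0x2D352D329857C28C = 3257559600799924876.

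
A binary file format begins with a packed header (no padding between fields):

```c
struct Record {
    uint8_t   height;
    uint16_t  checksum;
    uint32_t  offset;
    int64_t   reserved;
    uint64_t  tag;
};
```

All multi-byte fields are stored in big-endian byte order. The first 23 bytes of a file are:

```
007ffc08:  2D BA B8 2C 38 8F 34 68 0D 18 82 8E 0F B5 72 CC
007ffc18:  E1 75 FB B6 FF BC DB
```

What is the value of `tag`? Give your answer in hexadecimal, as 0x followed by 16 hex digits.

`tag` follows `height` (1 B), `checksum` (2 B), `offset` (4 B), `reserved` (8 B), so it starts at offset 1 + 2 + 4 + 8 = 15 and occupies 8 bytes.
Bytes at offsets 15..22: CC E1 75 FB B6 FF BC DB.
Big-endian stores the most-significant byte at the lowest address.
The bytes are already most-significant first: 0xCCE175FBB6FFBCDB.

0xCCE175FBB6FFBCDB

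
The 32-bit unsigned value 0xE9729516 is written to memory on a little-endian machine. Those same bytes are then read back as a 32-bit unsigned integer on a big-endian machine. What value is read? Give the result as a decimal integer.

Stored little-endian, the bytes at ascending addresses are 16 95 72 E9.
Read back as big-endian, the last byte is least significant, giving 0x169572E9.
0x169572E9 = 378893033.

378893033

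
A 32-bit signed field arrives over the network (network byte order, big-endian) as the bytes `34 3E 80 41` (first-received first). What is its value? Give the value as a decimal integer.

876511297

Big-endian: lowest address holds the most-significant byte.
The bytes are already most-significant first: 0x343E8041.
0x343E8041 = 876511297.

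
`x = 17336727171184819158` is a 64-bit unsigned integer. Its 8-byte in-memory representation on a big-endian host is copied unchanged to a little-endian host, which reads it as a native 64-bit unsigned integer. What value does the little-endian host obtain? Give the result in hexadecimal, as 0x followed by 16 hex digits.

17336727171184819158 in 64-bit hexadecimal is 0xF0986D821E557BD6.
Stored big-endian, the bytes at ascending addresses are F0 98 6D 82 1E 55 7B D6.
Read back as little-endian, the first byte is least significant, giving 0xD67B551E826D98F0.

0xD67B551E826D98F0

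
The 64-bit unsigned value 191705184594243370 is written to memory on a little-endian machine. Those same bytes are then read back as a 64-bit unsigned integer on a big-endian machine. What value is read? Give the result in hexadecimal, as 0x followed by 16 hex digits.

0x2A2F5785D912A902

191705184594243370 in 64-bit hexadecimal is 0x02A912D985572F2A.
Stored little-endian, the bytes at ascending addresses are 2A 2F 57 85 D9 12 A9 02.
Read back as big-endian, the last byte is least significant, giving 0x2A2F5785D912A902.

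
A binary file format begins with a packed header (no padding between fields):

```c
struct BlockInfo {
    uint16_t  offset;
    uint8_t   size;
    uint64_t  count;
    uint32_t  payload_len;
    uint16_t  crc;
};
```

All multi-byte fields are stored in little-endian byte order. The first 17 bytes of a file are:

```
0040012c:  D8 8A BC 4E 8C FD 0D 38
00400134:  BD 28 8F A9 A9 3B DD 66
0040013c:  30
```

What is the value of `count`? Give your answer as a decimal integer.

`count` follows `offset` (2 B), `size` (1 B), so it starts at offset 2 + 1 = 3 and occupies 8 bytes.
Bytes at offsets 3..10: 4E 8C FD 0D 38 BD 28 8F.
Little-endian: lowest address holds the least-significant byte.
Reassemble most-significant byte first: 8F 28 BD 38 0D FD 8C 4E → 0x8F28BD380DFD8C4E.
0x8F28BD380DFD8C4E = 10315702994942659662.

10315702994942659662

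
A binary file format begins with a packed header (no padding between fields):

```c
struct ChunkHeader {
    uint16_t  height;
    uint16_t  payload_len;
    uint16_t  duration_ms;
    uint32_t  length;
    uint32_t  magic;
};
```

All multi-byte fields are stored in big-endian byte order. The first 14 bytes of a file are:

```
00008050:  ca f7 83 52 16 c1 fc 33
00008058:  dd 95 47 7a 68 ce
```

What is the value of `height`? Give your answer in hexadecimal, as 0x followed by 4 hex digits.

`height` is the first field, at byte offset 0, occupying 2 bytes.
Bytes at offsets 0..1: CA F7.
Big-endian: lowest address holds the most-significant byte.
The bytes are already most-significant first: 0xCAF7.

0xCAF7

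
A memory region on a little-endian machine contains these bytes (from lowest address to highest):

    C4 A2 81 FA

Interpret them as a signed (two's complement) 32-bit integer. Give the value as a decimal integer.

-92167484

In little-endian order the low byte comes first in memory.
Reassemble most-significant byte first: FA 81 A2 C4 → 0xFA81A2C4.
Top bit is set, so as a signed 32-bit value this is 0xFA81A2C4 − 2^32 = -92167484.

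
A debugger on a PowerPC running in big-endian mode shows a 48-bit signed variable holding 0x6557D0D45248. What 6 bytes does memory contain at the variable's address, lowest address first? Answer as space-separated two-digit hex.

Split into bytes (most-significant first): 65 57 D0 D4 52 48.
In big-endian order the high byte comes first in memory.
So the memory order matches the most-significant-first order: 65 57 D0 D4 52 48.

65 57 D0 D4 52 48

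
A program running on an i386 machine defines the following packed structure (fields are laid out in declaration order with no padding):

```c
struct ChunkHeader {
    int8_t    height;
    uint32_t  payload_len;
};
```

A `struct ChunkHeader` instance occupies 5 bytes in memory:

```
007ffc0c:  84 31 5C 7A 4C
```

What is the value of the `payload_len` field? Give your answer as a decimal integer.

1283087409

`payload_len` follows `height` (1 byte), so it starts at byte offset 1 and occupies 4 bytes.
Bytes at offsets 1..4: 31 5C 7A 4C.
In little-endian order the low byte comes first in memory.
Reassemble most-significant byte first: 4C 7A 5C 31 → 0x4C7A5C31.
0x4C7A5C31 = 1283087409.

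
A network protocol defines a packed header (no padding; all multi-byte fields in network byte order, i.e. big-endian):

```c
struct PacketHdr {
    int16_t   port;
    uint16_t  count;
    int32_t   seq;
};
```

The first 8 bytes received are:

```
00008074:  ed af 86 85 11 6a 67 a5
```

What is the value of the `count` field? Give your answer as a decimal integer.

`count` follows `port` (2 bytes), so it starts at byte offset 2 and occupies 2 bytes.
Bytes at offsets 2..3: 86 85.
In big-endian order the high byte comes first in memory.
The bytes are already most-significant first: 0x8685.
0x8685 = 34437.

34437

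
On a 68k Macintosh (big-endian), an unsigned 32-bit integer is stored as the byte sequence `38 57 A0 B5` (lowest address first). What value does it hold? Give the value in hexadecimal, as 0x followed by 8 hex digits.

Big-endian stores the most-significant byte at the lowest address.
The bytes are already most-significant first: 0x3857A0B5.

0x3857A0B5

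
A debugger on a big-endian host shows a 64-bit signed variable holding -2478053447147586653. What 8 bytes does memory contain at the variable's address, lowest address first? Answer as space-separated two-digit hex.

Two's complement of -2478053447147586653 in 64 bits: 2478053447147586653 = 0x2263D07B1BAA045D; invert → 0xDD9C2F84E455FBA2; add 1 → 0xDD9C2F84E455FBA3.
Split into bytes (most-significant first): DD 9C 2F 84 E4 55 FB A3.
Big-endian: lowest address holds the most-significant byte.
So the memory order matches the most-significant-first order: DD 9C 2F 84 E4 55 FB A3.

DD 9C 2F 84 E4 55 FB A3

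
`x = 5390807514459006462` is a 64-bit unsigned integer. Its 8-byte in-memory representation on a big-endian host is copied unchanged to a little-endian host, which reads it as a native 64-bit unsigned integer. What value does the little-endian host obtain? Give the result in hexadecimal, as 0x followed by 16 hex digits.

0xFEE5D567DFFECF4A

5390807514459006462 in 64-bit hexadecimal is 0x4ACFFEDF67D5E5FE.
Stored big-endian, the bytes at ascending addresses are 4A CF FE DF 67 D5 E5 FE.
Read back as little-endian, the first byte is least significant, giving 0xFEE5D567DFFECF4A.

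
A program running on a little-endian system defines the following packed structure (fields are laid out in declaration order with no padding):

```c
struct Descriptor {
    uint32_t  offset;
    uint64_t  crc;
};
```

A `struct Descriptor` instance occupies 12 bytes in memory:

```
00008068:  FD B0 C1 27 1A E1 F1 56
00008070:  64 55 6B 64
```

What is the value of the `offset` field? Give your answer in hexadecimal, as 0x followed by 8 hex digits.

0x27C1B0FD

`offset` is the first field, at byte offset 0, occupying 4 bytes.
Bytes at offsets 0..3: FD B0 C1 27.
In little-endian order the low byte comes first in memory.
Reassemble most-significant byte first: 27 C1 B0 FD → 0x27C1B0FD.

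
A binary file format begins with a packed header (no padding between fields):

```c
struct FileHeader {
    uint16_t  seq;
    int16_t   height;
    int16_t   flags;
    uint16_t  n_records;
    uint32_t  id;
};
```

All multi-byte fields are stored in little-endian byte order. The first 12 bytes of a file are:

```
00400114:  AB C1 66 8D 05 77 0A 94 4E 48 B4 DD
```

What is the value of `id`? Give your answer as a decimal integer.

`id` follows `seq` (2 B), `height` (2 B), `flags` (2 B), `n_records` (2 B), so it starts at offset 2 + 2 + 2 + 2 = 8 and occupies 4 bytes.
Bytes at offsets 8..11: 4E 48 B4 DD.
In little-endian order the low byte comes first in memory.
Reassemble most-significant byte first: DD B4 48 4E → 0xDDB4484E.
0xDDB4484E = 3719579726.

3719579726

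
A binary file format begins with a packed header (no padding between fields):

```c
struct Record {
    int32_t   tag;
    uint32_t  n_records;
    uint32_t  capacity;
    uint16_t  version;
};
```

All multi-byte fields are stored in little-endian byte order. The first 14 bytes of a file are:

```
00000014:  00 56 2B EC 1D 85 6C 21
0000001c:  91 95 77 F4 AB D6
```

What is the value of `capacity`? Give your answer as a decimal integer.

4101477777

`capacity` follows `tag` (4 B), `n_records` (4 B), so it starts at offset 4 + 4 = 8 and occupies 4 bytes.
Bytes at offsets 8..11: 91 95 77 F4.
In little-endian order the low byte comes first in memory.
Reassemble most-significant byte first: F4 77 95 91 → 0xF4779591.
0xF4779591 = 4101477777.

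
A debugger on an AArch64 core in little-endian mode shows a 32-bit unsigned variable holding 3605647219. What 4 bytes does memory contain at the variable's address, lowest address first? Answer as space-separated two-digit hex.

3605647219 in hexadecimal, padded to 32 bits, is 0xD6E9CF73.
Split into bytes (most-significant first): D6 E9 CF 73.
Little-endian stores the least-significant byte at the lowest address.
So at ascending addresses the bytes are 73 CF E9 D6.

73 CF E9 D6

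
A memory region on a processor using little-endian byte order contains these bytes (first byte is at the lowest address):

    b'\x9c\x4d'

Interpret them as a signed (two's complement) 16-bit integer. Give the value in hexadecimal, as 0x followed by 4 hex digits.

Little-endian: lowest address holds the least-significant byte.
Reassemble most-significant byte first: 4D 9C → 0x4D9C.

0x4D9C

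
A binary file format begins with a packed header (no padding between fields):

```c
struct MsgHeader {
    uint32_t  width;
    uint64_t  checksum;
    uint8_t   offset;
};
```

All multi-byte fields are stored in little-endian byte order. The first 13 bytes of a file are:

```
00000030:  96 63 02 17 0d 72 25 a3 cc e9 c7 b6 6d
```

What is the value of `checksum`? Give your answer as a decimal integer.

13170752700388045325

`checksum` follows `width` (4 bytes), so it starts at byte offset 4 and occupies 8 bytes.
Bytes at offsets 4..11: 0D 72 25 A3 CC E9 C7 B6.
Little-endian stores the least-significant byte at the lowest address.
Reassemble most-significant byte first: B6 C7 E9 CC A3 25 72 0D → 0xB6C7E9CCA325720D.
0xB6C7E9CCA325720D = 13170752700388045325.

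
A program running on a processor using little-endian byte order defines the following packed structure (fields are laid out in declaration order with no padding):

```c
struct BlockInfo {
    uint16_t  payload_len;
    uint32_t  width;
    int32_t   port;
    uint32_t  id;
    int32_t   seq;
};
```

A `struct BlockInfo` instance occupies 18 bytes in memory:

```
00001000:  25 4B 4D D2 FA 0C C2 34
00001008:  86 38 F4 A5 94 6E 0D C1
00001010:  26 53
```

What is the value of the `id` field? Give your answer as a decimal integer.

1855235572

`id` follows `payload_len` (2 B), `width` (4 B), `port` (4 B), so it starts at offset 2 + 4 + 4 = 10 and occupies 4 bytes.
Bytes at offsets 10..13: F4 A5 94 6E.
Little-endian: lowest address holds the least-significant byte.
Reassemble most-significant byte first: 6E 94 A5 F4 → 0x6E94A5F4.
0x6E94A5F4 = 1855235572.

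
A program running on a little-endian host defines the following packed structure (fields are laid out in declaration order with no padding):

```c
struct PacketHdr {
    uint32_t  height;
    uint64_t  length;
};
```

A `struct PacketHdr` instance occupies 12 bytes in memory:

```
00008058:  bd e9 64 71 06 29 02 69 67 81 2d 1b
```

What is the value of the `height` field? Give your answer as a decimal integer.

`height` is the first field, at byte offset 0, occupying 4 bytes.
Bytes at offsets 0..3: BD E9 64 71.
Little-endian stores the least-significant byte at the lowest address.
Reassemble most-significant byte first: 71 64 E9 BD → 0x7164E9BD.
0x7164E9BD = 1902438845.

1902438845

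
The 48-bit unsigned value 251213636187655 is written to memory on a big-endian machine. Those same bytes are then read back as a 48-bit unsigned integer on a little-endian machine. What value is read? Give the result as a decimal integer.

251213636187655 in 48-bit hexadecimal is 0xE47A3B8C3607.
Stored big-endian, the bytes at ascending addresses are E4 7A 3B 8C 36 07.
Read back as little-endian, the first byte is least significant, giving 0x07368C3B7AE4.
0x07368C3B7AE4 = 7930862336740.

7930862336740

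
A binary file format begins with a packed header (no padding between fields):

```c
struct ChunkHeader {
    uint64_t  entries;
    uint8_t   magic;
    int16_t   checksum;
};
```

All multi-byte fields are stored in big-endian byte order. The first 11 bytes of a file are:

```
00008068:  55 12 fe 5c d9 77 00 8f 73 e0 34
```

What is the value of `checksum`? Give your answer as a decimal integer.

-8140

`checksum` follows `entries` (8 B), `magic` (1 B), so it starts at offset 8 + 1 = 9 and occupies 2 bytes.
Bytes at offsets 9..10: E0 34.
Big-endian: lowest address holds the most-significant byte.
The bytes are already most-significant first: 0xE034.
Top bit is set, so as a signed 16-bit value this is 0xE034 − 2^16 = -8140.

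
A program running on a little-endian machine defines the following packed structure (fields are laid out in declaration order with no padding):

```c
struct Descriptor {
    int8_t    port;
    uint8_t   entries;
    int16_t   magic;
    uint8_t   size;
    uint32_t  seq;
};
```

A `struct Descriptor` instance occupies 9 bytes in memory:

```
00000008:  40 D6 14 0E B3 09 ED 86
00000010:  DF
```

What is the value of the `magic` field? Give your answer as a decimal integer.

`magic` follows `port` (1 B), `entries` (1 B), so it starts at offset 1 + 1 = 2 and occupies 2 bytes.
Bytes at offsets 2..3: 14 0E.
In little-endian order the low byte comes first in memory.
Reassemble most-significant byte first: 0E 14 → 0x0E14.
0x0E14 = 3604.

3604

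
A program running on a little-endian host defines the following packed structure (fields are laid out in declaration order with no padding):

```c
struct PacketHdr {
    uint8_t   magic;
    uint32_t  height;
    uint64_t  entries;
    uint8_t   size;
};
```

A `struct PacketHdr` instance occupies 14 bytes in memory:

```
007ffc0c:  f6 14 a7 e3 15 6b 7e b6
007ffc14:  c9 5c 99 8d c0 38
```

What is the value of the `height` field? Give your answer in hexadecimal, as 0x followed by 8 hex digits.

`height` follows `magic` (1 byte), so it starts at byte offset 1 and occupies 4 bytes.
Bytes at offsets 1..4: 14 A7 E3 15.
Little-endian stores the least-significant byte at the lowest address.
Reassemble most-significant byte first: 15 E3 A7 14 → 0x15E3A714.

0x15E3A714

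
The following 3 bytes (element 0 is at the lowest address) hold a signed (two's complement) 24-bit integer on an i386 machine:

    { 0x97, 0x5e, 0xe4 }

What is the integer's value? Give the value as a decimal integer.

In little-endian order the low byte comes first in memory.
Reassemble most-significant byte first: E4 5E 97 → 0xE45E97.
Top bit is set, so as a signed 24-bit value this is 0xE45E97 − 2^24 = -1810793.

-1810793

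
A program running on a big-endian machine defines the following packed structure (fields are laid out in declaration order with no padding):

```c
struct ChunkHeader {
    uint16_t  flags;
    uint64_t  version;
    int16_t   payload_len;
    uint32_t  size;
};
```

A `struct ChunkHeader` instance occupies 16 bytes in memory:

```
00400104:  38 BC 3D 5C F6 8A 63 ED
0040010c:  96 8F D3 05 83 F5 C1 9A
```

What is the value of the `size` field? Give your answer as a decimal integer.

`size` follows `flags` (2 B), `version` (8 B), `payload_len` (2 B), so it starts at offset 2 + 8 + 2 = 12 and occupies 4 bytes.
Bytes at offsets 12..15: 83 F5 C1 9A.
Big-endian stores the most-significant byte at the lowest address.
The bytes are already most-significant first: 0x83F5C19A.
0x83F5C19A = 2213921178.

2213921178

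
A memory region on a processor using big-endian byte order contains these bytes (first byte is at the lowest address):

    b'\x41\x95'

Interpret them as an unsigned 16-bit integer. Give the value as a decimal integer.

16789

Big-endian: lowest address holds the most-significant byte.
The bytes are already most-significant first: 0x4195.
0x4195 = 16789.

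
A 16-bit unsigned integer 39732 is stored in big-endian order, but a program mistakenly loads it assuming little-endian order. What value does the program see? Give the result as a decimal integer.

39732 in 16-bit hexadecimal is 0x9B34.
Stored big-endian, the bytes at ascending addresses are 9B 34.
Read back as little-endian, the first byte is least significant, giving 0x349B.
0x349B = 13467.

13467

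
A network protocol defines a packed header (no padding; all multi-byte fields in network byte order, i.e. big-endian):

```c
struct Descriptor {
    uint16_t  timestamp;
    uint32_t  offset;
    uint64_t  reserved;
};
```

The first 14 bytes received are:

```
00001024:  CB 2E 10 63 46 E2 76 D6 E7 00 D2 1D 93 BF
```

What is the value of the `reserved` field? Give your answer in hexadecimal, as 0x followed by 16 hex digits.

`reserved` follows `timestamp` (2 B), `offset` (4 B), so it starts at offset 2 + 4 = 6 and occupies 8 bytes.
Bytes at offsets 6..13: 76 D6 E7 00 D2 1D 93 BF.
In big-endian order the high byte comes first in memory.
The bytes are already most-significant first: 0x76D6E700D21D93BF.

0x76D6E700D21D93BF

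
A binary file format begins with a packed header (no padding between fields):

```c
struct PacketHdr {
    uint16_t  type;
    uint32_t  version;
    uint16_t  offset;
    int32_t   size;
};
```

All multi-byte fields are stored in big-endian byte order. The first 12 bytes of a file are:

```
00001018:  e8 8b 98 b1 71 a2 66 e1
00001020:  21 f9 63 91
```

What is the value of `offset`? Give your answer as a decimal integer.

26337

`offset` follows `type` (2 B), `version` (4 B), so it starts at offset 2 + 4 = 6 and occupies 2 bytes.
Bytes at offsets 6..7: 66 E1.
Big-endian: lowest address holds the most-significant byte.
The bytes are already most-significant first: 0x66E1.
0x66E1 = 26337.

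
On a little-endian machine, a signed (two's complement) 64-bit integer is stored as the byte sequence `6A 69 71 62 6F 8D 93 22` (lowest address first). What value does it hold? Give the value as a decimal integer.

2491490528398502250

In little-endian order the low byte comes first in memory.
Reassemble most-significant byte first: 22 93 8D 6F 62 71 69 6A → 0x22938D6F6271696A.
0x22938D6F6271696A = 2491490528398502250.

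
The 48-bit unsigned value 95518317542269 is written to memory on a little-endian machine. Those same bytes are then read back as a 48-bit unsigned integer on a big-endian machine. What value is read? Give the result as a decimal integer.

138518644383574

95518317542269 in 48-bit hexadecimal is 0x56DF9762FB7D.
Stored little-endian, the bytes at ascending addresses are 7D FB 62 97 DF 56.
Read back as big-endian, the last byte is least significant, giving 0x7DFB6297DF56.
0x7DFB6297DF56 = 138518644383574.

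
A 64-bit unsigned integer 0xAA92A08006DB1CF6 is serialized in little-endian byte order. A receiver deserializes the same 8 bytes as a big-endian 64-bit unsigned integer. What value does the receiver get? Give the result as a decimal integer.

17734290253652464298

Stored little-endian, the bytes at ascending addresses are F6 1C DB 06 80 A0 92 AA.
Read back as big-endian, the last byte is least significant, giving 0xF61CDB0680A092AA.
0xF61CDB0680A092AA = 17734290253652464298.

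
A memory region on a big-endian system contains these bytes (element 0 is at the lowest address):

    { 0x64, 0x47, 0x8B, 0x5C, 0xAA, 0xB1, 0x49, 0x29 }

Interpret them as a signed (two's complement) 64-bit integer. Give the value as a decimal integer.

7225897357256247593

In big-endian order the high byte comes first in memory.
The bytes are already most-significant first: 0x64478B5CAAB14929.
0x64478B5CAAB14929 = 7225897357256247593.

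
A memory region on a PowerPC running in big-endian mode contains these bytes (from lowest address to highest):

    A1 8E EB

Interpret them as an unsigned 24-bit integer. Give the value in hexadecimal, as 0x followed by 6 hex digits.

0xA18EEB

In big-endian order the high byte comes first in memory.
The bytes are already most-significant first: 0xA18EEB.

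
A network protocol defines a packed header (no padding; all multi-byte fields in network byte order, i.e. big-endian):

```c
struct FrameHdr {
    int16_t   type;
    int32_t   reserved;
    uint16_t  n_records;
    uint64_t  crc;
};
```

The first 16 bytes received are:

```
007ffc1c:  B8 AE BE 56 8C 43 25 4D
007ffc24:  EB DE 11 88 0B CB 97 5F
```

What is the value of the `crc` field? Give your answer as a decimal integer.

16996041319753946975

`crc` follows `type` (2 B), `reserved` (4 B), `n_records` (2 B), so it starts at offset 2 + 4 + 2 = 8 and occupies 8 bytes.
Bytes at offsets 8..15: EB DE 11 88 0B CB 97 5F.
Big-endian: lowest address holds the most-significant byte.
The bytes are already most-significant first: 0xEBDE11880BCB975F.
0xEBDE11880BCB975F = 16996041319753946975.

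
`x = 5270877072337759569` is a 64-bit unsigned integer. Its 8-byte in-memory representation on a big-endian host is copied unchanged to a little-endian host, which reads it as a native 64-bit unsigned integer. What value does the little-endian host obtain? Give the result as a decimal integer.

5270877072337759569 in 64-bit hexadecimal is 0x4925EAC55F716D51.
Stored big-endian, the bytes at ascending addresses are 49 25 EA C5 5F 71 6D 51.
Read back as little-endian, the first byte is least significant, giving 0x516D715FC5EA2549.
0x516D715FC5EA2549 = 5867470545689912649.

5867470545689912649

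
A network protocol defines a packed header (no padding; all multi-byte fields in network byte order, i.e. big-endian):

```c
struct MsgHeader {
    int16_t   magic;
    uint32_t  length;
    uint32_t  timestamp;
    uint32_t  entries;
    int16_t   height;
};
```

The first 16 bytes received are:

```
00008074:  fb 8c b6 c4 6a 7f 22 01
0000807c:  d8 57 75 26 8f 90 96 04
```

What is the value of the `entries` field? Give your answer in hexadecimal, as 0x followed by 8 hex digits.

`entries` follows `magic` (2 B), `length` (4 B), `timestamp` (4 B), so it starts at offset 2 + 4 + 4 = 10 and occupies 4 bytes.
Bytes at offsets 10..13: 75 26 8F 90.
In big-endian order the high byte comes first in memory.
The bytes are already most-significant first: 0x75268F90.

0x75268F90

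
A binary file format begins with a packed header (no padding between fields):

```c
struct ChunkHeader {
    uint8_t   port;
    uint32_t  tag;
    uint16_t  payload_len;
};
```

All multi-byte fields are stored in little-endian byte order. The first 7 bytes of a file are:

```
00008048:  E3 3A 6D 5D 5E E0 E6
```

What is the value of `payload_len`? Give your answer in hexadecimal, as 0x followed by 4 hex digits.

0xE6E0

`payload_len` follows `port` (1 B), `tag` (4 B), so it starts at offset 1 + 4 = 5 and occupies 2 bytes.
Bytes at offsets 5..6: E0 E6.
Little-endian stores the least-significant byte at the lowest address.
Reassemble most-significant byte first: E6 E0 → 0xE6E0.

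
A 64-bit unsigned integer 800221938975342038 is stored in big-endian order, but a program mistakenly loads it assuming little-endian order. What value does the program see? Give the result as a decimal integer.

15455537115495209483

800221938975342038 in 64-bit hexadecimal is 0x0B1AF59D1E197DD6.
Stored big-endian, the bytes at ascending addresses are 0B 1A F5 9D 1E 19 7D D6.
Read back as little-endian, the first byte is least significant, giving 0xD67D191E9DF51A0B.
0xD67D191E9DF51A0B = 15455537115495209483.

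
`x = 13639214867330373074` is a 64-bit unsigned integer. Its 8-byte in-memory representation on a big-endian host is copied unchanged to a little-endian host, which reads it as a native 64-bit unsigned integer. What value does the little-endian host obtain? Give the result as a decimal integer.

13639214867330373074 in 64-bit hexadecimal is 0xBD4839A87E7415D2.
Stored big-endian, the bytes at ascending addresses are BD 48 39 A8 7E 74 15 D2.
Read back as little-endian, the first byte is least significant, giving 0xD215747EA83948BD.
0xD215747EA83948BD = 15138133809812818109.

15138133809812818109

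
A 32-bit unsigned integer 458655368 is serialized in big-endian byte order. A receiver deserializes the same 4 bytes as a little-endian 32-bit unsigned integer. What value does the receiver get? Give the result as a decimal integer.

458655368 in 32-bit hexadecimal is 0x1B568688.
Stored big-endian, the bytes at ascending addresses are 1B 56 86 88.
Read back as little-endian, the first byte is least significant, giving 0x8886561B.
0x8886561B = 2290505243.

2290505243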